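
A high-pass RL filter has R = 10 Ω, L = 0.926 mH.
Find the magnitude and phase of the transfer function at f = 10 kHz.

Step 1 — Angular frequency: ω = 2π·1e+04 = 6.283e+04 rad/s.
Step 2 — Transfer function: H(jω) = jωL/(R + jωL).
Step 3 — Numerator jωL = j·58.18; denominator R + jωL = 10 + j58.18.
Step 4 — H = 0.9713 + j0.1669.
Step 5 — Magnitude: |H| = 0.9855 (-0.1 dB); phase: φ = 9.8°.

|H| = 0.9855 (-0.1 dB), φ = 9.8°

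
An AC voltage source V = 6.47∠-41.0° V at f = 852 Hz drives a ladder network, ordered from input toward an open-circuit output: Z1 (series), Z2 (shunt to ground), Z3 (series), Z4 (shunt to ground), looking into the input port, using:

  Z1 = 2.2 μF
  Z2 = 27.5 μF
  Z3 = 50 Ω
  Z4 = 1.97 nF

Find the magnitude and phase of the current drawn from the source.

Step 1 — Angular frequency: ω = 2π·f = 2π·852 = 5353 rad/s.
Step 2 — Component impedances:
  Z1: Z = 1/(jωC) = -j/(ω·C) = 0 - j84.91 Ω
  Z2: Z = 1/(jωC) = -j/(ω·C) = 0 - j6.793 Ω
  Z3: Z = R = 50 Ω
  Z4: Z = 1/(jωC) = -j/(ω·C) = 0 - j9.482e+04 Ω
Step 3 — Ladder network (open output): work backward from the far end, alternating series and parallel combinations. Z_in = 2.566e-07 - j91.7 Ω = 91.7∠-90.0° Ω.
Step 4 — Source phasor: V = 6.47∠-41.0° V = 4.883 - j4.245 V.
Step 5 — Ohm's law: I = V / Z_total = (4.883 - j4.245) / (2.566e-07 - j91.7) = 0.04629 + j0.05325 A.
Step 6 — Convert to polar: |I| = 0.07055 A, ∠I = 49.0°.

I = 0.07055∠49.0° A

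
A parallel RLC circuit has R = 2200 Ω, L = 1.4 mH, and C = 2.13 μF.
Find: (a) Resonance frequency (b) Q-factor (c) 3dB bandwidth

Step 1 — Resonance: ω₀ = 1/√(LC) = 1/√(0.0014·2.13e-06) = 1.831e+04 rad/s.
Step 2 — f₀ = ω₀/(2π) = 2915 Hz.
Step 3 — Parallel Q: Q = R/(ω₀L) = 2200/(1.831e+04·0.0014) = 85.81.
Step 4 — Bandwidth: Δω = ω₀/Q = 213.4 rad/s; BW = Δω/(2π) = 33.96 Hz.

(a) f₀ = 2915 Hz  (b) Q = 85.81  (c) BW = 33.96 Hz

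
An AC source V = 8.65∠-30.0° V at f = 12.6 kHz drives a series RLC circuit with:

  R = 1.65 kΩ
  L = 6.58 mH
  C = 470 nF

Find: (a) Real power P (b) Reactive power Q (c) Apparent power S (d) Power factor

Step 1 — Angular frequency: ω = 2π·f = 2π·1.26e+04 = 7.917e+04 rad/s.
Step 2 — Component impedances:
  R: Z = R = 1650 Ω
  L: Z = jωL = j·7.917e+04·0.00658 = 0 + j520.9 Ω
  C: Z = 1/(jωC) = -j/(ω·C) = 0 - j26.88 Ω
Step 3 — Series combination: Z_total = R + L + C = 1650 + j494.1 Ω = 1722∠16.7° Ω.
Step 4 — Source phasor: V = 8.65∠-30.0° V = 7.491 - j4.325 V.
Step 5 — Current: I = V / Z = 0.003446 - j0.003653 A = 0.005022∠-46.7° A.
Step 6 — Complex power: S = V·I* = 0.04162 + j0.01246 VA.
Step 7 — Real power: P = Re(S) = 0.04162 W.
Step 8 — Reactive power: Q = Im(S) = 0.01246 VAR.
Step 9 — Apparent power: |S| = 0.04344 VA.
Step 10 — Power factor: PF = P/|S| = 0.958 (lagging).

(a) P = 0.04162 W  (b) Q = 0.01246 VAR  (c) S = 0.04344 VA  (d) PF = 0.958 (lagging)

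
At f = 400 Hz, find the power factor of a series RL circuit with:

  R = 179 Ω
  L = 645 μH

Step 1 — Angular frequency: ω = 2π·f = 2π·400 = 2513 rad/s.
Step 2 — Component impedances:
  R: Z = R = 179 Ω
  L: Z = jωL = j·2513·0.000645 = 0 + j1.621 Ω
Step 3 — Series combination: Z_total = R + L = 179 + j1.621 Ω = 179∠0.5° Ω.
Step 4 — Power factor: PF = cos(φ) = Re(Z)/|Z| = 179/179 = 1.
Step 5 — Type: Im(Z) = 1.621 ⇒ lagging (phase φ = 0.5°).

PF = 1 (lagging, φ = 0.5°)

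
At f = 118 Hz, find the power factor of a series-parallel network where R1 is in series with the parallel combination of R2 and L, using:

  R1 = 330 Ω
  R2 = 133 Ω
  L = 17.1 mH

Step 1 — Angular frequency: ω = 2π·f = 2π·118 = 741.4 rad/s.
Step 2 — Component impedances:
  R1: Z = R = 330 Ω
  R2: Z = R = 133 Ω
  L: Z = jωL = j·741.4·0.0171 = 0 + j12.68 Ω
Step 3 — Parallel branch: R2 || L = 1/(1/R2 + 1/L) = 1.198 + j12.56 Ω.
Step 4 — Series with R1: Z_total = R1 + (R2 || L) = 331.2 + j12.56 Ω = 331.4∠2.2° Ω.
Step 5 — Power factor: PF = cos(φ) = Re(Z)/|Z| = 331.2/331.44 = 0.9993.
Step 6 — Type: Im(Z) = 12.56 ⇒ lagging (phase φ = 2.2°).

PF = 0.9993 (lagging, φ = 2.2°)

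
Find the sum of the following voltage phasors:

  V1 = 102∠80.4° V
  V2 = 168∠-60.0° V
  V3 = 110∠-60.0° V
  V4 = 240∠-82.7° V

Step 1 — Convert each phasor to rectangular form:
  V1 = 102·(cos(80.4°) + j·sin(80.4°)) = 17.01 + j100.6 V
  V2 = 168·(cos(-60.0°) + j·sin(-60.0°)) = 84 - j145.5 V
  V3 = 110·(cos(-60.0°) + j·sin(-60.0°)) = 55 - j95.26 V
  V4 = 240·(cos(-82.7°) + j·sin(-82.7°)) = 30.5 - j238.1 V
Step 2 — Sum components: V_total = 186.5 - j378.2 V.
Step 3 — Convert to polar: |V_total| = 421.7 V, ∠V_total = -63.8°.

V_total = 421.7∠-63.8° V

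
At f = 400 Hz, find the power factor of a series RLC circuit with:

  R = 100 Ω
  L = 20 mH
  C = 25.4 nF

Step 1 — Angular frequency: ω = 2π·f = 2π·400 = 2513 rad/s.
Step 2 — Component impedances:
  R: Z = R = 100 Ω
  L: Z = jωL = j·2513·0.02 = 0 + j50.27 Ω
  C: Z = 1/(jωC) = -j/(ω·C) = 0 - j1.566e+04 Ω
Step 3 — Series combination: Z_total = R + L + C = 100 - j1.561e+04 Ω = 1.561e+04∠-89.6° Ω.
Step 4 — Power factor: PF = cos(φ) = Re(Z)/|Z| = 100/15615 = 0.006404.
Step 5 — Type: Im(Z) = -1.561e+04 ⇒ leading (phase φ = -89.6°).

PF = 0.006404 (leading, φ = -89.6°)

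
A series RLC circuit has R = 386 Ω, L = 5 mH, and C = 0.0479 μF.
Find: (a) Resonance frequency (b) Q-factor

Step 1 — Resonance condition Im(Z)=0 gives ω₀ = 1/√(LC).
Step 2 — ω₀ = 1/√(0.005·4.79e-08) = 6.462e+04 rad/s.
Step 3 — f₀ = ω₀/(2π) = 1.028e+04 Hz.
Step 4 — Series Q: Q = ω₀L/R = 6.462e+04·0.005/386 = 0.837.

(a) f₀ = 1.028e+04 Hz  (b) Q = 0.837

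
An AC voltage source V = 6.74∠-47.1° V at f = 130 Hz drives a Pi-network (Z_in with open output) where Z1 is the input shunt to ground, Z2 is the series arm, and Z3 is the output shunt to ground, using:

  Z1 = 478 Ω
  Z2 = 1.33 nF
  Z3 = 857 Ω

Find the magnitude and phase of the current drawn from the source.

Step 1 — Angular frequency: ω = 2π·f = 2π·130 = 816.8 rad/s.
Step 2 — Component impedances:
  Z1: Z = R = 478 Ω
  Z2: Z = 1/(jωC) = -j/(ω·C) = 0 - j9.205e+05 Ω
  Z3: Z = R = 857 Ω
Step 3 — With open output, the series arm Z2 and the output shunt Z3 appear in series to ground: Z2 + Z3 = 857 - j9.205e+05 Ω.
Step 4 — Parallel with input shunt Z1: Z_in = Z1 || (Z2 + Z3) = 478 - j0.2482 Ω = 478∠-0.0° Ω.
Step 5 — Source phasor: V = 6.74∠-47.1° V = 4.588 - j4.937 V.
Step 6 — Ohm's law: I = V / Z_total = (4.588 - j4.937) / (478 - j0.2482) = 0.009604 - j0.01032 A.
Step 7 — Convert to polar: |I| = 0.0141 A, ∠I = -47.1°.

I = 0.0141∠-47.1° A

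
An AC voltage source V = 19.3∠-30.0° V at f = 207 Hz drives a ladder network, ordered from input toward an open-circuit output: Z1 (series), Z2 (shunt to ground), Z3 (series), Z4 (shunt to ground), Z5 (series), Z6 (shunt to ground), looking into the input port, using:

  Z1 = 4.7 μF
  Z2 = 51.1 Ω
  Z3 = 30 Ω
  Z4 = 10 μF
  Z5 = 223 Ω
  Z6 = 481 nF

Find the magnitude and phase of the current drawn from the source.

Step 1 — Angular frequency: ω = 2π·f = 2π·207 = 1301 rad/s.
Step 2 — Component impedances:
  Z1: Z = 1/(jωC) = -j/(ω·C) = 0 - j163.6 Ω
  Z2: Z = R = 51.1 Ω
  Z3: Z = R = 30 Ω
  Z4: Z = 1/(jωC) = -j/(ω·C) = 0 - j76.89 Ω
  Z5: Z = R = 223 Ω
  Z6: Z = 1/(jωC) = -j/(ω·C) = 0 - j1598 Ω
Step 3 — Ladder network (open output): work backward from the far end, alternating series and parallel combinations. Z_in = 33.42 - j179.5 Ω = 182.6∠-79.5° Ω.
Step 4 — Source phasor: V = 19.3∠-30.0° V = 16.71 - j9.65 V.
Step 5 — Ohm's law: I = V / Z_total = (16.71 - j9.65) / (33.42 - j179.5) = 0.06871 + j0.08032 A.
Step 6 — Convert to polar: |I| = 0.1057 A, ∠I = 49.5°.

I = 0.1057∠49.5° A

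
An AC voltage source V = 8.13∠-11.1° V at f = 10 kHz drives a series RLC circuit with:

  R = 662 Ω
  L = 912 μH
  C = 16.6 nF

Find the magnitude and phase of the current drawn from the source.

Step 1 — Angular frequency: ω = 2π·f = 2π·1e+04 = 6.283e+04 rad/s.
Step 2 — Component impedances:
  R: Z = R = 662 Ω
  L: Z = jωL = j·6.283e+04·0.000912 = 0 + j57.3 Ω
  C: Z = 1/(jωC) = -j/(ω·C) = 0 - j958.8 Ω
Step 3 — Series combination: Z_total = R + L + C = 662 - j901.5 Ω = 1118∠-53.7° Ω.
Step 4 — Source phasor: V = 8.13∠-11.1° V = 7.978 - j1.565 V.
Step 5 — Ohm's law: I = V / Z_total = (7.978 - j1.565) / (662 - j901.5) = 0.00535 + j0.004921 A.
Step 6 — Convert to polar: |I| = 0.007269 A, ∠I = 42.6°.

I = 0.007269∠42.6° A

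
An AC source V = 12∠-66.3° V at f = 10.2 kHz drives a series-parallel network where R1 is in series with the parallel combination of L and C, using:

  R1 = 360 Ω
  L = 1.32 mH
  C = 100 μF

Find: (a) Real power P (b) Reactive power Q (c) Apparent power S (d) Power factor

Step 1 — Angular frequency: ω = 2π·f = 2π·1.02e+04 = 6.409e+04 rad/s.
Step 2 — Component impedances:
  R1: Z = R = 360 Ω
  L: Z = jωL = j·6.409e+04·0.00132 = 0 + j84.6 Ω
  C: Z = 1/(jωC) = -j/(ω·C) = 0 - j0.156 Ω
Step 3 — Parallel branch: L || C = 1/(1/L + 1/C) = 0 - j0.1563 Ω.
Step 4 — Series with R1: Z_total = R1 + (L || C) = 360 - j0.1563 Ω = 360∠-0.0° Ω.
Step 5 — Source phasor: V = 12∠-66.3° V = 4.823 - j10.99 V.
Step 6 — Current: I = V / Z = 0.01341 - j0.03052 A = 0.03333∠-66.3° A.
Step 7 — Complex power: S = V·I* = 0.4 - j0.0001737 VA.
Step 8 — Real power: P = Re(S) = 0.4 W.
Step 9 — Reactive power: Q = Im(S) = -0.0001737 VAR.
Step 10 — Apparent power: |S| = 0.4 VA.
Step 11 — Power factor: PF = P/|S| = 1 (leading).

(a) P = 0.4 W  (b) Q = -0.0001737 VAR  (c) S = 0.4 VA  (d) PF = 1 (leading)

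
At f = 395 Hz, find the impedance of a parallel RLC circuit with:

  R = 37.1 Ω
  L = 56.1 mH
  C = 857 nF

Step 1 — Angular frequency: ω = 2π·f = 2π·395 = 2482 rad/s.
Step 2 — Component impedances:
  R: Z = R = 37.1 Ω
  L: Z = jωL = j·2482·0.0561 = 0 + j139.2 Ω
  C: Z = 1/(jωC) = -j/(ω·C) = 0 - j470.2 Ω
Step 3 — Parallel combination: 1/Z_total = 1/R + 1/L + 1/C; Z_total = 35.84 + j6.722 Ω = 36.46∠10.6° Ω.

Z = 35.84 + j6.722 Ω = 36.46∠10.6° Ω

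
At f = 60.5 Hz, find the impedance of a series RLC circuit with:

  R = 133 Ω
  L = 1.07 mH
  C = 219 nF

Step 1 — Angular frequency: ω = 2π·f = 2π·60.5 = 380.1 rad/s.
Step 2 — Component impedances:
  R: Z = R = 133 Ω
  L: Z = jωL = j·380.1·0.00107 = 0 + j0.4067 Ω
  C: Z = 1/(jωC) = -j/(ω·C) = 0 - j1.201e+04 Ω
Step 3 — Series combination: Z_total = R + L + C = 133 - j1.201e+04 Ω = 1.201e+04∠-89.4° Ω.

Z = 133 - j1.201e+04 Ω = 1.201e+04∠-89.4° Ω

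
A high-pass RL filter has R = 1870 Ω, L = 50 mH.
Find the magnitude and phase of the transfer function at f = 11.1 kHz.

Step 1 — Angular frequency: ω = 2π·1.11e+04 = 6.974e+04 rad/s.
Step 2 — Transfer function: H(jω) = jωL/(R + jωL).
Step 3 — Numerator jωL = j·3487; denominator R + jωL = 1870 + j3487.
Step 4 — H = 0.7767 + j0.4165.
Step 5 — Magnitude: |H| = 0.8813 (-1.1 dB); phase: φ = 28.2°.

|H| = 0.8813 (-1.1 dB), φ = 28.2°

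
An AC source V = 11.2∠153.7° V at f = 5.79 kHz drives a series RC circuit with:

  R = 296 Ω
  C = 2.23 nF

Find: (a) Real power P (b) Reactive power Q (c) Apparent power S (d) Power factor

Step 1 — Angular frequency: ω = 2π·f = 2π·5790 = 3.638e+04 rad/s.
Step 2 — Component impedances:
  R: Z = R = 296 Ω
  C: Z = 1/(jωC) = -j/(ω·C) = 0 - j1.233e+04 Ω
Step 3 — Series combination: Z_total = R + C = 296 - j1.233e+04 Ω = 1.233e+04∠-88.6° Ω.
Step 4 — Source phasor: V = 11.2∠153.7° V = -10.04 + j4.962 V.
Step 5 — Current: I = V / Z = -0.0004219 - j0.0008044 A = 0.0009084∠-117.7° A.
Step 6 — Complex power: S = V·I* = 0.0002442 - j0.01017 VA.
Step 7 — Real power: P = Re(S) = 0.0002442 W.
Step 8 — Reactive power: Q = Im(S) = -0.01017 VAR.
Step 9 — Apparent power: |S| = 0.01017 VA.
Step 10 — Power factor: PF = P/|S| = 0.02401 (leading).

(a) P = 0.0002442 W  (b) Q = -0.01017 VAR  (c) S = 0.01017 VA  (d) PF = 0.02401 (leading)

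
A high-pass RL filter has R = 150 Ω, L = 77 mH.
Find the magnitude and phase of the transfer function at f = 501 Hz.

Step 1 — Angular frequency: ω = 2π·501 = 3148 rad/s.
Step 2 — Transfer function: H(jω) = jωL/(R + jωL).
Step 3 — Numerator jωL = j·242.4; denominator R + jωL = 150 + j242.4.
Step 4 — H = 0.7231 + j0.4475.
Step 5 — Magnitude: |H| = 0.8503 (-1.4 dB); phase: φ = 31.8°.

|H| = 0.8503 (-1.4 dB), φ = 31.8°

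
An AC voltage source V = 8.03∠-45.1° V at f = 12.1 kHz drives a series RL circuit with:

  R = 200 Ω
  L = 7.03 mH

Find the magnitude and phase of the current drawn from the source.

Step 1 — Angular frequency: ω = 2π·f = 2π·1.21e+04 = 7.603e+04 rad/s.
Step 2 — Component impedances:
  R: Z = R = 200 Ω
  L: Z = jωL = j·7.603e+04·0.00703 = 0 + j534.5 Ω
Step 3 — Series combination: Z_total = R + L = 200 + j534.5 Ω = 570.7∠69.5° Ω.
Step 4 — Source phasor: V = 8.03∠-45.1° V = 5.668 - j5.688 V.
Step 5 — Ohm's law: I = V / Z_total = (5.668 - j5.688) / (200 + j534.5) = -0.005854 - j0.0128 A.
Step 6 — Convert to polar: |I| = 0.01407 A, ∠I = -114.6°.

I = 0.01407∠-114.6° A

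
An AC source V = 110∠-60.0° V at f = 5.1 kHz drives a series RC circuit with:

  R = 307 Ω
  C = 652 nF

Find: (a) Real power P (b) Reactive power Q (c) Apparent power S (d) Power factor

Step 1 — Angular frequency: ω = 2π·f = 2π·5100 = 3.204e+04 rad/s.
Step 2 — Component impedances:
  R: Z = R = 307 Ω
  C: Z = 1/(jωC) = -j/(ω·C) = 0 - j47.86 Ω
Step 3 — Series combination: Z_total = R + C = 307 - j47.86 Ω = 310.7∠-8.9° Ω.
Step 4 — Source phasor: V = 110∠-60.0° V = 55 - j95.26 V.
Step 5 — Current: I = V / Z = 0.2221 - j0.2757 A = 0.354∠-51.1° A.
Step 6 — Complex power: S = V·I* = 38.48 - j5.999 VA.
Step 7 — Real power: P = Re(S) = 38.48 W.
Step 8 — Reactive power: Q = Im(S) = -5.999 VAR.
Step 9 — Apparent power: |S| = 38.94 VA.
Step 10 — Power factor: PF = P/|S| = 0.9881 (leading).

(a) P = 38.48 W  (b) Q = -5.999 VAR  (c) S = 38.94 VA  (d) PF = 0.9881 (leading)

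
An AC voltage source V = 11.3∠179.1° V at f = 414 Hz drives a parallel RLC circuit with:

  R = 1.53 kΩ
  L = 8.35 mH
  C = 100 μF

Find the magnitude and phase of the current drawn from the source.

Step 1 — Angular frequency: ω = 2π·f = 2π·414 = 2601 rad/s.
Step 2 — Component impedances:
  R: Z = R = 1530 Ω
  L: Z = jωL = j·2601·0.00835 = 0 + j21.72 Ω
  C: Z = 1/(jωC) = -j/(ω·C) = 0 - j3.844 Ω
Step 3 — Parallel combination: 1/Z_total = 1/R + 1/L + 1/C; Z_total = 0.01426 - j4.671 Ω = 4.671∠-89.8° Ω.
Step 4 — Source phasor: V = 11.3∠179.1° V = -11.3 + j0.1775 V.
Step 5 — Ohm's law: I = V / Z_total = (-11.3 + j0.1775) / (0.01426 - j4.671) = -0.04538 - j2.419 A.
Step 6 — Convert to polar: |I| = 2.419 A, ∠I = -91.1°.

I = 2.419∠-91.1° A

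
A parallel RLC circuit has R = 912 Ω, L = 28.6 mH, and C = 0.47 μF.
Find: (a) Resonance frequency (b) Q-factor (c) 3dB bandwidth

Step 1 — Resonance: ω₀ = 1/√(LC) = 1/√(0.0286·4.7e-07) = 8625 rad/s.
Step 2 — f₀ = ω₀/(2π) = 1373 Hz.
Step 3 — Parallel Q: Q = R/(ω₀L) = 912/(8625·0.0286) = 3.697.
Step 4 — Bandwidth: Δω = ω₀/Q = 2333 rad/s; BW = Δω/(2π) = 371.3 Hz.

(a) f₀ = 1373 Hz  (b) Q = 3.697  (c) BW = 371.3 Hz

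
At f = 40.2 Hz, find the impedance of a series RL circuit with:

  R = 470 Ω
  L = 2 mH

Step 1 — Angular frequency: ω = 2π·f = 2π·40.2 = 252.6 rad/s.
Step 2 — Component impedances:
  R: Z = R = 470 Ω
  L: Z = jωL = j·252.6·0.002 = 0 + j0.5052 Ω
Step 3 — Series combination: Z_total = R + L = 470 + j0.5052 Ω = 470∠0.1° Ω.

Z = 470 + j0.5052 Ω = 470∠0.1° Ω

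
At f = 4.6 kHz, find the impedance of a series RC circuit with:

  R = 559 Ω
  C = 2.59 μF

Step 1 — Angular frequency: ω = 2π·f = 2π·4600 = 2.89e+04 rad/s.
Step 2 — Component impedances:
  R: Z = R = 559 Ω
  C: Z = 1/(jωC) = -j/(ω·C) = 0 - j13.36 Ω
Step 3 — Series combination: Z_total = R + C = 559 - j13.36 Ω = 559.2∠-1.4° Ω.

Z = 559 - j13.36 Ω = 559.2∠-1.4° Ω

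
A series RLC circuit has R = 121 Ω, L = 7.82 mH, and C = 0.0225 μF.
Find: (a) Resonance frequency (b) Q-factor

Step 1 — Resonance condition Im(Z)=0 gives ω₀ = 1/√(LC).
Step 2 — ω₀ = 1/√(0.00782·2.25e-08) = 7.539e+04 rad/s.
Step 3 — f₀ = ω₀/(2π) = 1.2e+04 Hz.
Step 4 — Series Q: Q = ω₀L/R = 7.539e+04·0.00782/121 = 4.872.

(a) f₀ = 1.2e+04 Hz  (b) Q = 4.872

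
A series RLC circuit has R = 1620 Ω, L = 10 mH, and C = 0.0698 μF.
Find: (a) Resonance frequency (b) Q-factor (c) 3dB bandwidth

Step 1 — Resonance condition Im(Z)=0 gives ω₀ = 1/√(LC).
Step 2 — ω₀ = 1/√(0.01·6.98e-08) = 3.785e+04 rad/s.
Step 3 — f₀ = ω₀/(2π) = 6024 Hz.
Step 4 — Series Q: Q = ω₀L/R = 3.785e+04·0.01/1620 = 0.2336.
Step 5 — 3dB bandwidth: Δω = ω₀/Q = 1.62e+05 rad/s; BW = Δω/(2π) = 2.578e+04 Hz.

(a) f₀ = 6024 Hz  (b) Q = 0.2336  (c) BW = 2.578e+04 Hz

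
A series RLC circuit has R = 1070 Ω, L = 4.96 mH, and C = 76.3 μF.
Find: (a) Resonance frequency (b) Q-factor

Step 1 — Resonance condition Im(Z)=0 gives ω₀ = 1/√(LC).
Step 2 — ω₀ = 1/√(0.00496·7.63e-05) = 1626 rad/s.
Step 3 — f₀ = ω₀/(2π) = 258.7 Hz.
Step 4 — Series Q: Q = ω₀L/R = 1626·0.00496/1070 = 0.007535.

(a) f₀ = 258.7 Hz  (b) Q = 0.007535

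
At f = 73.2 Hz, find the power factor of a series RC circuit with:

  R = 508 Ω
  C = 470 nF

Step 1 — Angular frequency: ω = 2π·f = 2π·73.2 = 459.9 rad/s.
Step 2 — Component impedances:
  R: Z = R = 508 Ω
  C: Z = 1/(jωC) = -j/(ω·C) = 0 - j4626 Ω
Step 3 — Series combination: Z_total = R + C = 508 - j4626 Ω = 4654∠-83.7° Ω.
Step 4 — Power factor: PF = cos(φ) = Re(Z)/|Z| = 508/4654 = 0.1092.
Step 5 — Type: Im(Z) = -4626 ⇒ leading (phase φ = -83.7°).

PF = 0.1092 (leading, φ = -83.7°)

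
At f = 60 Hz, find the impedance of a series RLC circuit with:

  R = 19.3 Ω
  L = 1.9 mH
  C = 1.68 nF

Step 1 — Angular frequency: ω = 2π·f = 2π·60 = 377 rad/s.
Step 2 — Component impedances:
  R: Z = R = 19.3 Ω
  L: Z = jωL = j·377·0.0019 = 0 + j0.7163 Ω
  C: Z = 1/(jωC) = -j/(ω·C) = 0 - j1.579e+06 Ω
Step 3 — Series combination: Z_total = R + L + C = 19.3 - j1.579e+06 Ω = 1.579e+06∠-90.0° Ω.

Z = 19.3 - j1.579e+06 Ω = 1.579e+06∠-90.0° Ω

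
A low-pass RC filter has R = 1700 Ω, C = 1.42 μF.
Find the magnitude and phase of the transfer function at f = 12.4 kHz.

Step 1 — Angular frequency: ω = 2π·1.24e+04 = 7.791e+04 rad/s.
Step 2 — Transfer function: H(jω) = 1/(1 + jωRC).
Step 3 — Denominator: 1 + jωRC = 1 + j·7.791e+04·1700·1.42e-06 = 1 + j188.1.
Step 4 — H = 2.827e-05 - j0.005317.
Step 5 — Magnitude: |H| = 0.005317 (-45.5 dB); phase: φ = -89.7°.

|H| = 0.005317 (-45.5 dB), φ = -89.7°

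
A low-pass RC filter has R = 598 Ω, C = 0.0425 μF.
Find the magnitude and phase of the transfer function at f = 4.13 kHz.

Step 1 — Angular frequency: ω = 2π·4130 = 2.595e+04 rad/s.
Step 2 — Transfer function: H(jω) = 1/(1 + jωRC).
Step 3 — Denominator: 1 + jωRC = 1 + j·2.595e+04·598·4.25e-08 = 1 + j0.6595.
Step 4 — H = 0.6969 - j0.4596.
Step 5 — Magnitude: |H| = 0.8348 (-1.6 dB); phase: φ = -33.4°.

|H| = 0.8348 (-1.6 dB), φ = -33.4°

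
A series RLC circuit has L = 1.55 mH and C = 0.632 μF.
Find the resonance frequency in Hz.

Step 1 — Resonance condition Im(Z)=0 gives ω₀ = 1/√(LC).
Step 2 — ω₀ = 1/√(0.00155·6.32e-07) = 3.195e+04 rad/s.
Step 3 — f₀ = ω₀/(2π) = 5085 Hz.

f₀ = 5085 Hz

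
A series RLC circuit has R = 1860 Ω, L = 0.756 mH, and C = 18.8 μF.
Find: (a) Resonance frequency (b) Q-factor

Step 1 — Resonance condition Im(Z)=0 gives ω₀ = 1/√(LC).
Step 2 — ω₀ = 1/√(0.000756·1.88e-05) = 8388 rad/s.
Step 3 — f₀ = ω₀/(2π) = 1335 Hz.
Step 4 — Series Q: Q = ω₀L/R = 8388·0.000756/1860 = 0.003409.

(a) f₀ = 1335 Hz  (b) Q = 0.003409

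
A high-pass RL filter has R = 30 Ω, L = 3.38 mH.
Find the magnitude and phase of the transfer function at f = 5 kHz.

Step 1 — Angular frequency: ω = 2π·5000 = 3.142e+04 rad/s.
Step 2 — Transfer function: H(jω) = jωL/(R + jωL).
Step 3 — Numerator jωL = j·106.2; denominator R + jωL = 30 + j106.2.
Step 4 — H = 0.9261 + j0.2616.
Step 5 — Magnitude: |H| = 0.9623 (-0.3 dB); phase: φ = 15.8°.

|H| = 0.9623 (-0.3 dB), φ = 15.8°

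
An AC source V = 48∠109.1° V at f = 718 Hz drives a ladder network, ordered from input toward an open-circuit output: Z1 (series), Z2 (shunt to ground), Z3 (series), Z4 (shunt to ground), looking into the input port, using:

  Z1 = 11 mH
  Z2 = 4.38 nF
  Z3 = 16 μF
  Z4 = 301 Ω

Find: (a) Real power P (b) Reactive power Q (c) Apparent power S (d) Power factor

Step 1 — Angular frequency: ω = 2π·f = 2π·718 = 4511 rad/s.
Step 2 — Component impedances:
  Z1: Z = jωL = j·4511·0.011 = 0 + j49.62 Ω
  Z2: Z = 1/(jωC) = -j/(ω·C) = 0 - j5.061e+04 Ω
  Z3: Z = 1/(jωC) = -j/(ω·C) = 0 - j13.85 Ω
  Z4: Z = R = 301 Ω
Step 3 — Ladder network (open output): work backward from the far end, alternating series and parallel combinations. Z_in = 300.8 + j33.99 Ω = 302.7∠6.4° Ω.
Step 4 — Source phasor: V = 48∠109.1° V = -15.71 + j45.36 V.
Step 5 — Current: I = V / Z = -0.03473 + j0.1547 A = 0.1586∠102.7° A.
Step 6 — Complex power: S = V·I* = 7.562 + j0.8544 VA.
Step 7 — Real power: P = Re(S) = 7.562 W.
Step 8 — Reactive power: Q = Im(S) = 0.8544 VAR.
Step 9 — Apparent power: |S| = 7.611 VA.
Step 10 — Power factor: PF = P/|S| = 0.9937 (lagging).

(a) P = 7.562 W  (b) Q = 0.8544 VAR  (c) S = 7.611 VA  (d) PF = 0.9937 (lagging)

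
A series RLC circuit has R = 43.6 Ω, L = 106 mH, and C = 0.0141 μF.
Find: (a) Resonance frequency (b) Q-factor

Step 1 — Resonance condition Im(Z)=0 gives ω₀ = 1/√(LC).
Step 2 — ω₀ = 1/√(0.106·1.41e-08) = 2.587e+04 rad/s.
Step 3 — f₀ = ω₀/(2π) = 4117 Hz.
Step 4 — Series Q: Q = ω₀L/R = 2.587e+04·0.106/43.6 = 62.89.

(a) f₀ = 4117 Hz  (b) Q = 62.89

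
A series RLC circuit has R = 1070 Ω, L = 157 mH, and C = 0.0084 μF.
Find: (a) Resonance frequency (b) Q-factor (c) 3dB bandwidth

Step 1 — Resonance condition Im(Z)=0 gives ω₀ = 1/√(LC).
Step 2 — ω₀ = 1/√(0.157·8.4e-09) = 2.754e+04 rad/s.
Step 3 — f₀ = ω₀/(2π) = 4383 Hz.
Step 4 — Series Q: Q = ω₀L/R = 2.754e+04·0.157/1070 = 4.04.
Step 5 — 3dB bandwidth: Δω = ω₀/Q = 6815 rad/s; BW = Δω/(2π) = 1085 Hz.

(a) f₀ = 4383 Hz  (b) Q = 4.04  (c) BW = 1085 Hz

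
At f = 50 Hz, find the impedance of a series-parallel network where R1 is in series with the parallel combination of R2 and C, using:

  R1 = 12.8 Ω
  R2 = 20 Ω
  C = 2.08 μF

Step 1 — Angular frequency: ω = 2π·f = 2π·50 = 314.2 rad/s.
Step 2 — Component impedances:
  R1: Z = R = 12.8 Ω
  R2: Z = R = 20 Ω
  C: Z = 1/(jωC) = -j/(ω·C) = 0 - j1530 Ω
Step 3 — Parallel branch: R2 || C = 1/(1/R2 + 1/C) = 20 - j0.2613 Ω.
Step 4 — Series with R1: Z_total = R1 + (R2 || C) = 32.8 - j0.2613 Ω = 32.8∠-0.5° Ω.

Z = 32.8 - j0.2613 Ω = 32.8∠-0.5° Ω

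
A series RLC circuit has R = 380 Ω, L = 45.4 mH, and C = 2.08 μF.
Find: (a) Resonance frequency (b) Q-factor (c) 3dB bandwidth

Step 1 — Resonance: ω₀ = 1/√(LC) = 1/√(0.0454·2.08e-06) = 3254 rad/s.
Step 2 — f₀ = ω₀/(2π) = 517.9 Hz.
Step 3 — Series Q: Q = ω₀L/R = 3254·0.0454/380 = 0.3888.
Step 4 — Bandwidth: Δω = ω₀/Q = 8370 rad/s; BW = Δω/(2π) = 1332 Hz.

(a) f₀ = 517.9 Hz  (b) Q = 0.3888  (c) BW = 1332 Hz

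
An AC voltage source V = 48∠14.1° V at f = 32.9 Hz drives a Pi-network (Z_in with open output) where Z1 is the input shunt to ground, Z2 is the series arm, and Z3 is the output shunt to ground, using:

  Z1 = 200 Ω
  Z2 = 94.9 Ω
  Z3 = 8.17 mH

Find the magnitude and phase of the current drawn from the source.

Step 1 — Angular frequency: ω = 2π·f = 2π·32.9 = 206.7 rad/s.
Step 2 — Component impedances:
  Z1: Z = R = 200 Ω
  Z2: Z = R = 94.9 Ω
  Z3: Z = jωL = j·206.7·0.00817 = 0 + j1.689 Ω
Step 3 — With open output, the series arm Z2 and the output shunt Z3 appear in series to ground: Z2 + Z3 = 94.9 + j1.689 Ω.
Step 4 — Parallel with input shunt Z1: Z_in = Z1 || (Z2 + Z3) = 64.37 + j0.7768 Ω = 64.37∠0.7° Ω.
Step 5 — Source phasor: V = 48∠14.1° V = 46.55 + j11.69 V.
Step 6 — Ohm's law: I = V / Z_total = (46.55 + j11.69) / (64.37 + j0.7768) = 0.7254 + j0.1729 A.
Step 7 — Convert to polar: |I| = 0.7457 A, ∠I = 13.4°.

I = 0.7457∠13.4° A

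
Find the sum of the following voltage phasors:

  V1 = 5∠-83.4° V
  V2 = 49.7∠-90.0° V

Step 1 — Convert each phasor to rectangular form:
  V1 = 5·(cos(-83.4°) + j·sin(-83.4°)) = 0.5747 - j4.967 V
  V2 = 49.7·(cos(-90.0°) + j·sin(-90.0°)) = 0 - j49.7 V
Step 2 — Sum components: V_total = 0.5747 - j54.67 V.
Step 3 — Convert to polar: |V_total| = 54.67 V, ∠V_total = -89.4°.

V_total = 54.67∠-89.4° V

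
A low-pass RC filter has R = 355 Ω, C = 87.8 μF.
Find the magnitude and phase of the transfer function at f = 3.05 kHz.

Step 1 — Angular frequency: ω = 2π·3050 = 1.916e+04 rad/s.
Step 2 — Transfer function: H(jω) = 1/(1 + jωRC).
Step 3 — Denominator: 1 + jωRC = 1 + j·1.916e+04·355·8.78e-05 = 1 + j597.3.
Step 4 — H = 2.803e-06 - j0.001674.
Step 5 — Magnitude: |H| = 0.001674 (-55.5 dB); phase: φ = -89.9°.

|H| = 0.001674 (-55.5 dB), φ = -89.9°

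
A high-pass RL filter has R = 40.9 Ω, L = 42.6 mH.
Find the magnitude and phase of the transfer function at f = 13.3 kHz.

Step 1 — Angular frequency: ω = 2π·1.33e+04 = 8.357e+04 rad/s.
Step 2 — Transfer function: H(jω) = jωL/(R + jωL).
Step 3 — Numerator jωL = j·3560; denominator R + jωL = 40.9 + j3560.
Step 4 — H = 0.9999 + j0.01149.
Step 5 — Magnitude: |H| = 0.9999 (-0.0 dB); phase: φ = 0.7°.

|H| = 0.9999 (-0.0 dB), φ = 0.7°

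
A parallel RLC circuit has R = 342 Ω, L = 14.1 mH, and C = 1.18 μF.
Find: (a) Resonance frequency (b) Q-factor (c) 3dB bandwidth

Step 1 — Resonance: ω₀ = 1/√(LC) = 1/√(0.0141·1.18e-06) = 7753 rad/s.
Step 2 — f₀ = ω₀/(2π) = 1234 Hz.
Step 3 — Parallel Q: Q = R/(ω₀L) = 342/(7753·0.0141) = 3.129.
Step 4 — Bandwidth: Δω = ω₀/Q = 2478 rad/s; BW = Δω/(2π) = 394.4 Hz.

(a) f₀ = 1234 Hz  (b) Q = 3.129  (c) BW = 394.4 Hz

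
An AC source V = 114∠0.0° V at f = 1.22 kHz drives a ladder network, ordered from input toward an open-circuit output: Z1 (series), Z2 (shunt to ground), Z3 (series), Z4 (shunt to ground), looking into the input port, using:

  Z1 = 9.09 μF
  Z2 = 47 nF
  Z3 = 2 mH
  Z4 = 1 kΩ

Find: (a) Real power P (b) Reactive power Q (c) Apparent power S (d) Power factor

Step 1 — Angular frequency: ω = 2π·f = 2π·1220 = 7665 rad/s.
Step 2 — Component impedances:
  Z1: Z = 1/(jωC) = -j/(ω·C) = 0 - j14.35 Ω
  Z2: Z = 1/(jωC) = -j/(ω·C) = 0 - j2776 Ω
  Z3: Z = jωL = j·7665·0.002 = 0 + j15.33 Ω
  Z4: Z = R = 1000 Ω
Step 3 — Ladder network (open output): work backward from the far end, alternating series and parallel combinations. Z_in = 893.8 - j322.8 Ω = 950.3∠-19.9° Ω.
Step 4 — Source phasor: V = 114∠0.0° V = 114 V.
Step 5 — Current: I = V / Z = 0.1128 + j0.04074 A = 0.12∠19.9° A.
Step 6 — Complex power: S = V·I* = 12.86 - j4.645 VA.
Step 7 — Real power: P = Re(S) = 12.86 W.
Step 8 — Reactive power: Q = Im(S) = -4.645 VAR.
Step 9 — Apparent power: |S| = 13.68 VA.
Step 10 — Power factor: PF = P/|S| = 0.9406 (leading).

(a) P = 12.86 W  (b) Q = -4.645 VAR  (c) S = 13.68 VA  (d) PF = 0.9406 (leading)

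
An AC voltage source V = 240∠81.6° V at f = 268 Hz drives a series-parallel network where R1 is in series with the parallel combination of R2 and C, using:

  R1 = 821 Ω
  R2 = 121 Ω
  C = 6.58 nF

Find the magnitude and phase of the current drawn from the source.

Step 1 — Angular frequency: ω = 2π·f = 2π·268 = 1684 rad/s.
Step 2 — Component impedances:
  R1: Z = R = 821 Ω
  R2: Z = R = 121 Ω
  C: Z = 1/(jωC) = -j/(ω·C) = 0 - j9.025e+04 Ω
Step 3 — Parallel branch: R2 || C = 1/(1/R2 + 1/C) = 121 - j0.1622 Ω.
Step 4 — Series with R1: Z_total = R1 + (R2 || C) = 942 - j0.1622 Ω = 942∠-0.0° Ω.
Step 5 — Source phasor: V = 240∠81.6° V = 35.06 + j237.4 V.
Step 6 — Ohm's law: I = V / Z_total = (35.06 + j237.4) / (942 - j0.1622) = 0.03718 + j0.2521 A.
Step 7 — Convert to polar: |I| = 0.2548 A, ∠I = 81.6°.

I = 0.2548∠81.6° A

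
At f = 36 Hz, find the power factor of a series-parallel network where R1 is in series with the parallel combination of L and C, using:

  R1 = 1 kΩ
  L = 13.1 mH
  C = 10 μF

Step 1 — Angular frequency: ω = 2π·f = 2π·36 = 226.2 rad/s.
Step 2 — Component impedances:
  R1: Z = R = 1000 Ω
  L: Z = jωL = j·226.2·0.0131 = 0 + j2.963 Ω
  C: Z = 1/(jωC) = -j/(ω·C) = 0 - j442.1 Ω
Step 3 — Parallel branch: L || C = 1/(1/L + 1/C) = 0 + j2.983 Ω.
Step 4 — Series with R1: Z_total = R1 + (L || C) = 1000 + j2.983 Ω = 1000∠0.2° Ω.
Step 5 — Power factor: PF = cos(φ) = Re(Z)/|Z| = 1000/1000 = 1.
Step 6 — Type: Im(Z) = 2.983 ⇒ lagging (phase φ = 0.2°).

PF = 1 (lagging, φ = 0.2°)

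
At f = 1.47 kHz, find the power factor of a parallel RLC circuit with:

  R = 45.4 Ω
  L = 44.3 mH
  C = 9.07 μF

Step 1 — Angular frequency: ω = 2π·f = 2π·1470 = 9236 rad/s.
Step 2 — Component impedances:
  R: Z = R = 45.4 Ω
  L: Z = jωL = j·9236·0.0443 = 0 + j409.2 Ω
  C: Z = 1/(jωC) = -j/(ω·C) = 0 - j11.94 Ω
Step 3 — Parallel combination: 1/Z_total = 1/R + 1/L + 1/C; Z_total = 3.102 - j11.46 Ω = 11.87∠-74.8° Ω.
Step 4 — Power factor: PF = cos(φ) = Re(Z)/|Z| = 3.1025/11.868 = 0.2614.
Step 5 — Type: Im(Z) = -11.46 ⇒ leading (phase φ = -74.8°).

PF = 0.2614 (leading, φ = -74.8°)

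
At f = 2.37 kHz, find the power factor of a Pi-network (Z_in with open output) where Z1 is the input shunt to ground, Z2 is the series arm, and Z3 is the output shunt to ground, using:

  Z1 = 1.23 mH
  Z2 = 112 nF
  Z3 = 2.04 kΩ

Step 1 — Angular frequency: ω = 2π·f = 2π·2370 = 1.489e+04 rad/s.
Step 2 — Component impedances:
  Z1: Z = jωL = j·1.489e+04·0.00123 = 0 + j18.32 Ω
  Z2: Z = 1/(jωC) = -j/(ω·C) = 0 - j599.6 Ω
  Z3: Z = R = 2040 Ω
Step 3 — With open output, the series arm Z2 and the output shunt Z3 appear in series to ground: Z2 + Z3 = 2040 - j599.6 Ω.
Step 4 — Parallel with input shunt Z1: Z_in = Z1 || (Z2 + Z3) = 0.1521 + j18.36 Ω = 18.36∠89.5° Ω.
Step 5 — Power factor: PF = cos(φ) = Re(Z)/|Z| = 0.1521/18.36 = 0.008284.
Step 6 — Type: Im(Z) = 18.36 ⇒ lagging (phase φ = 89.5°).

PF = 0.008284 (lagging, φ = 89.5°)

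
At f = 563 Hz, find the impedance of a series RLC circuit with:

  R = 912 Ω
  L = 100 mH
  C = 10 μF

Step 1 — Angular frequency: ω = 2π·f = 2π·563 = 3537 rad/s.
Step 2 — Component impedances:
  R: Z = R = 912 Ω
  L: Z = jωL = j·3537·0.1 = 0 + j353.7 Ω
  C: Z = 1/(jωC) = -j/(ω·C) = 0 - j28.27 Ω
Step 3 — Series combination: Z_total = R + L + C = 912 + j325.5 Ω = 968.3∠19.6° Ω.

Z = 912 + j325.5 Ω = 968.3∠19.6° Ω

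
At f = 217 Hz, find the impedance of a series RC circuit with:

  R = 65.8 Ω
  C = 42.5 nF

Step 1 — Angular frequency: ω = 2π·f = 2π·217 = 1363 rad/s.
Step 2 — Component impedances:
  R: Z = R = 65.8 Ω
  C: Z = 1/(jωC) = -j/(ω·C) = 0 - j1.726e+04 Ω
Step 3 — Series combination: Z_total = R + C = 65.8 - j1.726e+04 Ω = 1.726e+04∠-89.8° Ω.

Z = 65.8 - j1.726e+04 Ω = 1.726e+04∠-89.8° Ω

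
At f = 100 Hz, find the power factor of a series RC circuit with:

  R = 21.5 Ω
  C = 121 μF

Step 1 — Angular frequency: ω = 2π·f = 2π·100 = 628.3 rad/s.
Step 2 — Component impedances:
  R: Z = R = 21.5 Ω
  C: Z = 1/(jωC) = -j/(ω·C) = 0 - j13.15 Ω
Step 3 — Series combination: Z_total = R + C = 21.5 - j13.15 Ω = 25.2∠-31.5° Ω.
Step 4 — Power factor: PF = cos(φ) = Re(Z)/|Z| = 21.5/25.204 = 0.853.
Step 5 — Type: Im(Z) = -13.15 ⇒ leading (phase φ = -31.5°).

PF = 0.853 (leading, φ = -31.5°)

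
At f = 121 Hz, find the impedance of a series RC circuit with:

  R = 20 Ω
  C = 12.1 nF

Step 1 — Angular frequency: ω = 2π·f = 2π·121 = 760.3 rad/s.
Step 2 — Component impedances:
  R: Z = R = 20 Ω
  C: Z = 1/(jωC) = -j/(ω·C) = 0 - j1.087e+05 Ω
Step 3 — Series combination: Z_total = R + C = 20 - j1.087e+05 Ω = 1.087e+05∠-90.0° Ω.

Z = 20 - j1.087e+05 Ω = 1.087e+05∠-90.0° Ω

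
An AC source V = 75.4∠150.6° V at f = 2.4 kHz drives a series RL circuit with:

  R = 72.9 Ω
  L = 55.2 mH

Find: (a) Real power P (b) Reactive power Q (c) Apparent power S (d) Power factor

Step 1 — Angular frequency: ω = 2π·f = 2π·2400 = 1.508e+04 rad/s.
Step 2 — Component impedances:
  R: Z = R = 72.9 Ω
  L: Z = jωL = j·1.508e+04·0.0552 = 0 + j832.4 Ω
Step 3 — Series combination: Z_total = R + L = 72.9 + j832.4 Ω = 835.6∠85.0° Ω.
Step 4 — Source phasor: V = 75.4∠150.6° V = -65.69 + j37.01 V.
Step 5 — Current: I = V / Z = 0.03727 + j0.08218 A = 0.09024∠65.6° A.
Step 6 — Complex power: S = V·I* = 0.5936 + j6.778 VA.
Step 7 — Real power: P = Re(S) = 0.5936 W.
Step 8 — Reactive power: Q = Im(S) = 6.778 VAR.
Step 9 — Apparent power: |S| = 6.804 VA.
Step 10 — Power factor: PF = P/|S| = 0.08724 (lagging).

(a) P = 0.5936 W  (b) Q = 6.778 VAR  (c) S = 6.804 VA  (d) PF = 0.08724 (lagging)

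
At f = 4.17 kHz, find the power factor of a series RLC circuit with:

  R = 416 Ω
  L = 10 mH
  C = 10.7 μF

Step 1 — Angular frequency: ω = 2π·f = 2π·4170 = 2.62e+04 rad/s.
Step 2 — Component impedances:
  R: Z = R = 416 Ω
  L: Z = jωL = j·2.62e+04·0.01 = 0 + j262 Ω
  C: Z = 1/(jωC) = -j/(ω·C) = 0 - j3.567 Ω
Step 3 — Series combination: Z_total = R + L + C = 416 + j258.4 Ω = 489.7∠31.9° Ω.
Step 4 — Power factor: PF = cos(φ) = Re(Z)/|Z| = 416/489.74 = 0.8494.
Step 5 — Type: Im(Z) = 258.4 ⇒ lagging (phase φ = 31.9°).

PF = 0.8494 (lagging, φ = 31.9°)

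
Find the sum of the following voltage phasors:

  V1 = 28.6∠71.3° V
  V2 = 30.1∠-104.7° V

Step 1 — Convert each phasor to rectangular form:
  V1 = 28.6·(cos(71.3°) + j·sin(71.3°)) = 9.17 + j27.09 V
  V2 = 30.1·(cos(-104.7°) + j·sin(-104.7°)) = -7.638 - j29.11 V
Step 2 — Sum components: V_total = 1.531 - j2.025 V.
Step 3 — Convert to polar: |V_total| = 2.539 V, ∠V_total = -52.9°.

V_total = 2.539∠-52.9° V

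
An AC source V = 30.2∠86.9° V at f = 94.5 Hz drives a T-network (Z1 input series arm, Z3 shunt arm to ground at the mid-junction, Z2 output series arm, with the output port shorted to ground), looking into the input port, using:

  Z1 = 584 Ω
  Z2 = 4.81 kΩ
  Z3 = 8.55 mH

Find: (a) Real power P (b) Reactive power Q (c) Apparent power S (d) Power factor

Step 1 — Angular frequency: ω = 2π·f = 2π·94.5 = 593.8 rad/s.
Step 2 — Component impedances:
  Z1: Z = R = 584 Ω
  Z2: Z = R = 4810 Ω
  Z3: Z = jωL = j·593.8·0.00855 = 0 + j5.077 Ω
Step 3 — With the output port shorted to ground, the output series arm Z2 runs from the junction to ground; the shunt arm Z3 also runs from the junction to ground. They appear in parallel: Z3 || Z2 = 0.005358 + j5.077 Ω.
Step 4 — Series with input arm Z1: Z_in = Z1 + (Z3 || Z2) = 584 + j5.077 Ω = 584∠0.5° Ω.
Step 5 — Source phasor: V = 30.2∠86.9° V = 1.633 + j30.16 V.
Step 6 — Current: I = V / Z = 0.003245 + j0.05161 A = 0.05171∠86.4° A.
Step 7 — Complex power: S = V·I* = 1.562 + j0.01357 VA.
Step 8 — Real power: P = Re(S) = 1.562 W.
Step 9 — Reactive power: Q = Im(S) = 0.01357 VAR.
Step 10 — Apparent power: |S| = 1.562 VA.
Step 11 — Power factor: PF = P/|S| = 1 (lagging).

(a) P = 1.562 W  (b) Q = 0.01357 VAR  (c) S = 1.562 VA  (d) PF = 1 (lagging)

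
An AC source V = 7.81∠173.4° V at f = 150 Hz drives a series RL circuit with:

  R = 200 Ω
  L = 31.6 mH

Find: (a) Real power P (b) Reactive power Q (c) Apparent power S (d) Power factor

Step 1 — Angular frequency: ω = 2π·f = 2π·150 = 942.5 rad/s.
Step 2 — Component impedances:
  R: Z = R = 200 Ω
  L: Z = jωL = j·942.5·0.0316 = 0 + j29.78 Ω
Step 3 — Series combination: Z_total = R + L = 200 + j29.78 Ω = 202.2∠8.5° Ω.
Step 4 — Source phasor: V = 7.81∠173.4° V = -7.758 + j0.8977 V.
Step 5 — Current: I = V / Z = -0.0373 + j0.01004 A = 0.03862∠164.9° A.
Step 6 — Complex power: S = V·I* = 0.2984 + j0.04443 VA.
Step 7 — Real power: P = Re(S) = 0.2984 W.
Step 8 — Reactive power: Q = Im(S) = 0.04443 VAR.
Step 9 — Apparent power: |S| = 0.3017 VA.
Step 10 — Power factor: PF = P/|S| = 0.9891 (lagging).

(a) P = 0.2984 W  (b) Q = 0.04443 VAR  (c) S = 0.3017 VA  (d) PF = 0.9891 (lagging)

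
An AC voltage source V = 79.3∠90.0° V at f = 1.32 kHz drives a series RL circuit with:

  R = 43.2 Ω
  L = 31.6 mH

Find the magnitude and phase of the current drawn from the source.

Step 1 — Angular frequency: ω = 2π·f = 2π·1320 = 8294 rad/s.
Step 2 — Component impedances:
  R: Z = R = 43.2 Ω
  L: Z = jωL = j·8294·0.0316 = 0 + j262.1 Ω
Step 3 — Series combination: Z_total = R + L = 43.2 + j262.1 Ω = 265.6∠80.6° Ω.
Step 4 — Source phasor: V = 79.3∠90.0° V = 0 + j79.3 V.
Step 5 — Ohm's law: I = V / Z_total = (0 + j79.3) / (43.2 + j262.1) = 0.2946 + j0.04855 A.
Step 6 — Convert to polar: |I| = 0.2985 A, ∠I = 9.4°.

I = 0.2985∠9.4° A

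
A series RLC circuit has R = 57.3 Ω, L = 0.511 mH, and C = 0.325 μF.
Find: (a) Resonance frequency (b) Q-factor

Step 1 — Resonance condition Im(Z)=0 gives ω₀ = 1/√(LC).
Step 2 — ω₀ = 1/√(0.000511·3.25e-07) = 7.76e+04 rad/s.
Step 3 — f₀ = ω₀/(2π) = 1.235e+04 Hz.
Step 4 — Series Q: Q = ω₀L/R = 7.76e+04·0.000511/57.3 = 0.692.

(a) f₀ = 1.235e+04 Hz  (b) Q = 0.692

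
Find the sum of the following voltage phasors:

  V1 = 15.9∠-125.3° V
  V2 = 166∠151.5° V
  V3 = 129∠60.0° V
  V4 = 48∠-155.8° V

Step 1 — Convert each phasor to rectangular form:
  V1 = 15.9·(cos(-125.3°) + j·sin(-125.3°)) = -9.188 - j12.98 V
  V2 = 166·(cos(151.5°) + j·sin(151.5°)) = -145.9 + j79.21 V
  V3 = 129·(cos(60.0°) + j·sin(60.0°)) = 64.5 + j111.7 V
  V4 = 48·(cos(-155.8°) + j·sin(-155.8°)) = -43.78 - j19.68 V
Step 2 — Sum components: V_total = -134.4 + j158.3 V.
Step 3 — Convert to polar: |V_total| = 207.6 V, ∠V_total = 130.3°.

V_total = 207.6∠130.3° V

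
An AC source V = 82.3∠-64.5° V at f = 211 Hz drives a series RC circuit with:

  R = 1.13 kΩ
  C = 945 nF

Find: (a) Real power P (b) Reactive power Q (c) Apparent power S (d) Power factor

Step 1 — Angular frequency: ω = 2π·f = 2π·211 = 1326 rad/s.
Step 2 — Component impedances:
  R: Z = R = 1130 Ω
  C: Z = 1/(jωC) = -j/(ω·C) = 0 - j798.2 Ω
Step 3 — Series combination: Z_total = R + C = 1130 - j798.2 Ω = 1383∠-35.2° Ω.
Step 4 — Source phasor: V = 82.3∠-64.5° V = 35.43 - j74.28 V.
Step 5 — Current: I = V / Z = 0.0519 - j0.02908 A = 0.05949∠-29.3° A.
Step 6 — Complex power: S = V·I* = 3.999 - j2.825 VA.
Step 7 — Real power: P = Re(S) = 3.999 W.
Step 8 — Reactive power: Q = Im(S) = -2.825 VAR.
Step 9 — Apparent power: |S| = 4.896 VA.
Step 10 — Power factor: PF = P/|S| = 0.8168 (leading).

(a) P = 3.999 W  (b) Q = -2.825 VAR  (c) S = 4.896 VA  (d) PF = 0.8168 (leading)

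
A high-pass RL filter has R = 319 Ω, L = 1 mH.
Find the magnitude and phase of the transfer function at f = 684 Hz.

Step 1 — Angular frequency: ω = 2π·684 = 4298 rad/s.
Step 2 — Transfer function: H(jω) = jωL/(R + jωL).
Step 3 — Numerator jωL = j·4.298; denominator R + jωL = 319 + j4.298.
Step 4 — H = 0.0001815 + j0.01347.
Step 5 — Magnitude: |H| = 0.01347 (-37.4 dB); phase: φ = 89.2°.

|H| = 0.01347 (-37.4 dB), φ = 89.2°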